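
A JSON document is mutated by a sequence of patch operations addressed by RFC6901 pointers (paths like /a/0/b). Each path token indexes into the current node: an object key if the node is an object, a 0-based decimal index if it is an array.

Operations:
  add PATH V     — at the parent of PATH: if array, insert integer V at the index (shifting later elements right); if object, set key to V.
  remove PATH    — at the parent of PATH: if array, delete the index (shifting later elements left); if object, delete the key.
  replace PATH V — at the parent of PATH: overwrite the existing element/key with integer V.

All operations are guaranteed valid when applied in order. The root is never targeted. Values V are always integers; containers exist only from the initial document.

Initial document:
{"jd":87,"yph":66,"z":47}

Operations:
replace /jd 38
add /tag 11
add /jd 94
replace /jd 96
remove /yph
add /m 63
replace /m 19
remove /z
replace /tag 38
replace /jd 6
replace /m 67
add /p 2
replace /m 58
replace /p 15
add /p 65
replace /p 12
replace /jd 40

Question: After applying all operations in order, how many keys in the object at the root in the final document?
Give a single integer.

After op 1 (replace /jd 38): {"jd":38,"yph":66,"z":47}
After op 2 (add /tag 11): {"jd":38,"tag":11,"yph":66,"z":47}
After op 3 (add /jd 94): {"jd":94,"tag":11,"yph":66,"z":47}
After op 4 (replace /jd 96): {"jd":96,"tag":11,"yph":66,"z":47}
After op 5 (remove /yph): {"jd":96,"tag":11,"z":47}
After op 6 (add /m 63): {"jd":96,"m":63,"tag":11,"z":47}
After op 7 (replace /m 19): {"jd":96,"m":19,"tag":11,"z":47}
After op 8 (remove /z): {"jd":96,"m":19,"tag":11}
After op 9 (replace /tag 38): {"jd":96,"m":19,"tag":38}
After op 10 (replace /jd 6): {"jd":6,"m":19,"tag":38}
After op 11 (replace /m 67): {"jd":6,"m":67,"tag":38}
After op 12 (add /p 2): {"jd":6,"m":67,"p":2,"tag":38}
After op 13 (replace /m 58): {"jd":6,"m":58,"p":2,"tag":38}
After op 14 (replace /p 15): {"jd":6,"m":58,"p":15,"tag":38}
After op 15 (add /p 65): {"jd":6,"m":58,"p":65,"tag":38}
After op 16 (replace /p 12): {"jd":6,"m":58,"p":12,"tag":38}
After op 17 (replace /jd 40): {"jd":40,"m":58,"p":12,"tag":38}
Size at the root: 4

Answer: 4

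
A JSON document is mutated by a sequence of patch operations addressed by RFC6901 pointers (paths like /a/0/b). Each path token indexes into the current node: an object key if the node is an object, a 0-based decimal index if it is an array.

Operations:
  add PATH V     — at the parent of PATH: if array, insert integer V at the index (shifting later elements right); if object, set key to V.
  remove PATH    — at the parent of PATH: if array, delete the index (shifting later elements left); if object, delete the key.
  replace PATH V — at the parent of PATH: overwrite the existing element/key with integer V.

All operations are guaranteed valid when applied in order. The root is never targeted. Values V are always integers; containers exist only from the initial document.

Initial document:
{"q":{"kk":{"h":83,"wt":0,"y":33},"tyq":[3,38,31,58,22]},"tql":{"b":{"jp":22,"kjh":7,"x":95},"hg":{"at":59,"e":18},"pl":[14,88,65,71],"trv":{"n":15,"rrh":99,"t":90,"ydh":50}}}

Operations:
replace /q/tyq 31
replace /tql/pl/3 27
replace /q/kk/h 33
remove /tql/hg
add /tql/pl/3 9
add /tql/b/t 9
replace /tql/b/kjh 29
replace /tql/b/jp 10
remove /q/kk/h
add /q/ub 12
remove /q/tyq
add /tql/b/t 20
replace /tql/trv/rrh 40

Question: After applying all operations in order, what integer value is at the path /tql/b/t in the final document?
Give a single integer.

After op 1 (replace /q/tyq 31): {"q":{"kk":{"h":83,"wt":0,"y":33},"tyq":31},"tql":{"b":{"jp":22,"kjh":7,"x":95},"hg":{"at":59,"e":18},"pl":[14,88,65,71],"trv":{"n":15,"rrh":99,"t":90,"ydh":50}}}
After op 2 (replace /tql/pl/3 27): {"q":{"kk":{"h":83,"wt":0,"y":33},"tyq":31},"tql":{"b":{"jp":22,"kjh":7,"x":95},"hg":{"at":59,"e":18},"pl":[14,88,65,27],"trv":{"n":15,"rrh":99,"t":90,"ydh":50}}}
After op 3 (replace /q/kk/h 33): {"q":{"kk":{"h":33,"wt":0,"y":33},"tyq":31},"tql":{"b":{"jp":22,"kjh":7,"x":95},"hg":{"at":59,"e":18},"pl":[14,88,65,27],"trv":{"n":15,"rrh":99,"t":90,"ydh":50}}}
After op 4 (remove /tql/hg): {"q":{"kk":{"h":33,"wt":0,"y":33},"tyq":31},"tql":{"b":{"jp":22,"kjh":7,"x":95},"pl":[14,88,65,27],"trv":{"n":15,"rrh":99,"t":90,"ydh":50}}}
After op 5 (add /tql/pl/3 9): {"q":{"kk":{"h":33,"wt":0,"y":33},"tyq":31},"tql":{"b":{"jp":22,"kjh":7,"x":95},"pl":[14,88,65,9,27],"trv":{"n":15,"rrh":99,"t":90,"ydh":50}}}
After op 6 (add /tql/b/t 9): {"q":{"kk":{"h":33,"wt":0,"y":33},"tyq":31},"tql":{"b":{"jp":22,"kjh":7,"t":9,"x":95},"pl":[14,88,65,9,27],"trv":{"n":15,"rrh":99,"t":90,"ydh":50}}}
After op 7 (replace /tql/b/kjh 29): {"q":{"kk":{"h":33,"wt":0,"y":33},"tyq":31},"tql":{"b":{"jp":22,"kjh":29,"t":9,"x":95},"pl":[14,88,65,9,27],"trv":{"n":15,"rrh":99,"t":90,"ydh":50}}}
After op 8 (replace /tql/b/jp 10): {"q":{"kk":{"h":33,"wt":0,"y":33},"tyq":31},"tql":{"b":{"jp":10,"kjh":29,"t":9,"x":95},"pl":[14,88,65,9,27],"trv":{"n":15,"rrh":99,"t":90,"ydh":50}}}
After op 9 (remove /q/kk/h): {"q":{"kk":{"wt":0,"y":33},"tyq":31},"tql":{"b":{"jp":10,"kjh":29,"t":9,"x":95},"pl":[14,88,65,9,27],"trv":{"n":15,"rrh":99,"t":90,"ydh":50}}}
After op 10 (add /q/ub 12): {"q":{"kk":{"wt":0,"y":33},"tyq":31,"ub":12},"tql":{"b":{"jp":10,"kjh":29,"t":9,"x":95},"pl":[14,88,65,9,27],"trv":{"n":15,"rrh":99,"t":90,"ydh":50}}}
After op 11 (remove /q/tyq): {"q":{"kk":{"wt":0,"y":33},"ub":12},"tql":{"b":{"jp":10,"kjh":29,"t":9,"x":95},"pl":[14,88,65,9,27],"trv":{"n":15,"rrh":99,"t":90,"ydh":50}}}
After op 12 (add /tql/b/t 20): {"q":{"kk":{"wt":0,"y":33},"ub":12},"tql":{"b":{"jp":10,"kjh":29,"t":20,"x":95},"pl":[14,88,65,9,27],"trv":{"n":15,"rrh":99,"t":90,"ydh":50}}}
After op 13 (replace /tql/trv/rrh 40): {"q":{"kk":{"wt":0,"y":33},"ub":12},"tql":{"b":{"jp":10,"kjh":29,"t":20,"x":95},"pl":[14,88,65,9,27],"trv":{"n":15,"rrh":40,"t":90,"ydh":50}}}
Value at /tql/b/t: 20

Answer: 20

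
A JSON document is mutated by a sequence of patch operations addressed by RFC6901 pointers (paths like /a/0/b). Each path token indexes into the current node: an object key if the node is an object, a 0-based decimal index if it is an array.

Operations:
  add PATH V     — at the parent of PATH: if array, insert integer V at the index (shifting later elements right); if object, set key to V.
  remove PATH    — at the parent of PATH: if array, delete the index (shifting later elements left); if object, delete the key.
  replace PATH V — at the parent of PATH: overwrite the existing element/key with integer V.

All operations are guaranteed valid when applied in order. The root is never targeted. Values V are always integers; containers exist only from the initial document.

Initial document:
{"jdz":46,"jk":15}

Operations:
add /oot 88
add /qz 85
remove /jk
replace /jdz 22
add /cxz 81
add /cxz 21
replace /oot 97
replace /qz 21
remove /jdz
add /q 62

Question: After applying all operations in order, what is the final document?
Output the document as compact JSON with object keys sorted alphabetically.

Answer: {"cxz":21,"oot":97,"q":62,"qz":21}

Derivation:
After op 1 (add /oot 88): {"jdz":46,"jk":15,"oot":88}
After op 2 (add /qz 85): {"jdz":46,"jk":15,"oot":88,"qz":85}
After op 3 (remove /jk): {"jdz":46,"oot":88,"qz":85}
After op 4 (replace /jdz 22): {"jdz":22,"oot":88,"qz":85}
After op 5 (add /cxz 81): {"cxz":81,"jdz":22,"oot":88,"qz":85}
After op 6 (add /cxz 21): {"cxz":21,"jdz":22,"oot":88,"qz":85}
After op 7 (replace /oot 97): {"cxz":21,"jdz":22,"oot":97,"qz":85}
After op 8 (replace /qz 21): {"cxz":21,"jdz":22,"oot":97,"qz":21}
After op 9 (remove /jdz): {"cxz":21,"oot":97,"qz":21}
After op 10 (add /q 62): {"cxz":21,"oot":97,"q":62,"qz":21}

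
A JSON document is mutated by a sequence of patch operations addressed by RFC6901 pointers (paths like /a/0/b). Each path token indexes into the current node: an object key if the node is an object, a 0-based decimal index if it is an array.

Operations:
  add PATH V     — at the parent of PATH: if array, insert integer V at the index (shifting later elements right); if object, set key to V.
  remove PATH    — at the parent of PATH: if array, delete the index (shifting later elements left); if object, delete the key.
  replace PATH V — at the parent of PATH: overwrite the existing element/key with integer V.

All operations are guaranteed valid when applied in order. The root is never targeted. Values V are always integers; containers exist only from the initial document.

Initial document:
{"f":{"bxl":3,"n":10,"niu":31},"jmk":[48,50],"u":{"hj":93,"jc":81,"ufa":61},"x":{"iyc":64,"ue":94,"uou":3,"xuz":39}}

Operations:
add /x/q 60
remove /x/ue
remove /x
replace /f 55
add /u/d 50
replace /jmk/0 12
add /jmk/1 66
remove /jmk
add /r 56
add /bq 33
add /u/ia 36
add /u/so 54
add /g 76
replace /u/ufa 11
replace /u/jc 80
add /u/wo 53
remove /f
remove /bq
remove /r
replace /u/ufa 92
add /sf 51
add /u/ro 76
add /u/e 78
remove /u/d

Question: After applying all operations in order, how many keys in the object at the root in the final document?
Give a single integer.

Answer: 3

Derivation:
After op 1 (add /x/q 60): {"f":{"bxl":3,"n":10,"niu":31},"jmk":[48,50],"u":{"hj":93,"jc":81,"ufa":61},"x":{"iyc":64,"q":60,"ue":94,"uou":3,"xuz":39}}
After op 2 (remove /x/ue): {"f":{"bxl":3,"n":10,"niu":31},"jmk":[48,50],"u":{"hj":93,"jc":81,"ufa":61},"x":{"iyc":64,"q":60,"uou":3,"xuz":39}}
After op 3 (remove /x): {"f":{"bxl":3,"n":10,"niu":31},"jmk":[48,50],"u":{"hj":93,"jc":81,"ufa":61}}
After op 4 (replace /f 55): {"f":55,"jmk":[48,50],"u":{"hj":93,"jc":81,"ufa":61}}
After op 5 (add /u/d 50): {"f":55,"jmk":[48,50],"u":{"d":50,"hj":93,"jc":81,"ufa":61}}
After op 6 (replace /jmk/0 12): {"f":55,"jmk":[12,50],"u":{"d":50,"hj":93,"jc":81,"ufa":61}}
After op 7 (add /jmk/1 66): {"f":55,"jmk":[12,66,50],"u":{"d":50,"hj":93,"jc":81,"ufa":61}}
After op 8 (remove /jmk): {"f":55,"u":{"d":50,"hj":93,"jc":81,"ufa":61}}
After op 9 (add /r 56): {"f":55,"r":56,"u":{"d":50,"hj":93,"jc":81,"ufa":61}}
After op 10 (add /bq 33): {"bq":33,"f":55,"r":56,"u":{"d":50,"hj":93,"jc":81,"ufa":61}}
After op 11 (add /u/ia 36): {"bq":33,"f":55,"r":56,"u":{"d":50,"hj":93,"ia":36,"jc":81,"ufa":61}}
After op 12 (add /u/so 54): {"bq":33,"f":55,"r":56,"u":{"d":50,"hj":93,"ia":36,"jc":81,"so":54,"ufa":61}}
After op 13 (add /g 76): {"bq":33,"f":55,"g":76,"r":56,"u":{"d":50,"hj":93,"ia":36,"jc":81,"so":54,"ufa":61}}
After op 14 (replace /u/ufa 11): {"bq":33,"f":55,"g":76,"r":56,"u":{"d":50,"hj":93,"ia":36,"jc":81,"so":54,"ufa":11}}
After op 15 (replace /u/jc 80): {"bq":33,"f":55,"g":76,"r":56,"u":{"d":50,"hj":93,"ia":36,"jc":80,"so":54,"ufa":11}}
After op 16 (add /u/wo 53): {"bq":33,"f":55,"g":76,"r":56,"u":{"d":50,"hj":93,"ia":36,"jc":80,"so":54,"ufa":11,"wo":53}}
After op 17 (remove /f): {"bq":33,"g":76,"r":56,"u":{"d":50,"hj":93,"ia":36,"jc":80,"so":54,"ufa":11,"wo":53}}
After op 18 (remove /bq): {"g":76,"r":56,"u":{"d":50,"hj":93,"ia":36,"jc":80,"so":54,"ufa":11,"wo":53}}
After op 19 (remove /r): {"g":76,"u":{"d":50,"hj":93,"ia":36,"jc":80,"so":54,"ufa":11,"wo":53}}
After op 20 (replace /u/ufa 92): {"g":76,"u":{"d":50,"hj":93,"ia":36,"jc":80,"so":54,"ufa":92,"wo":53}}
After op 21 (add /sf 51): {"g":76,"sf":51,"u":{"d":50,"hj":93,"ia":36,"jc":80,"so":54,"ufa":92,"wo":53}}
After op 22 (add /u/ro 76): {"g":76,"sf":51,"u":{"d":50,"hj":93,"ia":36,"jc":80,"ro":76,"so":54,"ufa":92,"wo":53}}
After op 23 (add /u/e 78): {"g":76,"sf":51,"u":{"d":50,"e":78,"hj":93,"ia":36,"jc":80,"ro":76,"so":54,"ufa":92,"wo":53}}
After op 24 (remove /u/d): {"g":76,"sf":51,"u":{"e":78,"hj":93,"ia":36,"jc":80,"ro":76,"so":54,"ufa":92,"wo":53}}
Size at the root: 3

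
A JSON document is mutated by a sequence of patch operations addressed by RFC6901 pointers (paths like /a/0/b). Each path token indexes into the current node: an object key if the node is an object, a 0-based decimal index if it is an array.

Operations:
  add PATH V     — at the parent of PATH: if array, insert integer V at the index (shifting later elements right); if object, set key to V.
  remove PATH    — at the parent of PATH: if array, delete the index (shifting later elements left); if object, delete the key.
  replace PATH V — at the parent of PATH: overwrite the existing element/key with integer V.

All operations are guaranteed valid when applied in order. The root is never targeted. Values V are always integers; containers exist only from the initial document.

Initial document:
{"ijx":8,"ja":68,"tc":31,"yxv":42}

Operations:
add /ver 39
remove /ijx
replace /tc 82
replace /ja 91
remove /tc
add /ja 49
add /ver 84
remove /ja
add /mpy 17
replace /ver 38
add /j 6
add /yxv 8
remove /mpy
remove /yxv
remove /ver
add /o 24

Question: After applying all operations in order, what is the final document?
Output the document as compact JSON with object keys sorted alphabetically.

After op 1 (add /ver 39): {"ijx":8,"ja":68,"tc":31,"ver":39,"yxv":42}
After op 2 (remove /ijx): {"ja":68,"tc":31,"ver":39,"yxv":42}
After op 3 (replace /tc 82): {"ja":68,"tc":82,"ver":39,"yxv":42}
After op 4 (replace /ja 91): {"ja":91,"tc":82,"ver":39,"yxv":42}
After op 5 (remove /tc): {"ja":91,"ver":39,"yxv":42}
After op 6 (add /ja 49): {"ja":49,"ver":39,"yxv":42}
After op 7 (add /ver 84): {"ja":49,"ver":84,"yxv":42}
After op 8 (remove /ja): {"ver":84,"yxv":42}
After op 9 (add /mpy 17): {"mpy":17,"ver":84,"yxv":42}
After op 10 (replace /ver 38): {"mpy":17,"ver":38,"yxv":42}
After op 11 (add /j 6): {"j":6,"mpy":17,"ver":38,"yxv":42}
After op 12 (add /yxv 8): {"j":6,"mpy":17,"ver":38,"yxv":8}
After op 13 (remove /mpy): {"j":6,"ver":38,"yxv":8}
After op 14 (remove /yxv): {"j":6,"ver":38}
After op 15 (remove /ver): {"j":6}
After op 16 (add /o 24): {"j":6,"o":24}

Answer: {"j":6,"o":24}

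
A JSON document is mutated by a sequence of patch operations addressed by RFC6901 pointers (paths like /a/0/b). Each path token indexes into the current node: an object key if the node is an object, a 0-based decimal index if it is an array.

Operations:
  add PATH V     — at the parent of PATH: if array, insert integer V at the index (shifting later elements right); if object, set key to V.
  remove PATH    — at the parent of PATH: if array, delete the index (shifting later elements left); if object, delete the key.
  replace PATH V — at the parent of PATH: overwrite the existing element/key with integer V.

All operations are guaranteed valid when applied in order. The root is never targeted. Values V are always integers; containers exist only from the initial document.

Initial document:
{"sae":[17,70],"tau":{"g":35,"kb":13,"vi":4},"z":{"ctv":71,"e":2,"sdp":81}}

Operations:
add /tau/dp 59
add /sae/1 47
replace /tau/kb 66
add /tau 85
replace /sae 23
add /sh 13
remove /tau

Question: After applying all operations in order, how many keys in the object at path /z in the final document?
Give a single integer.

Answer: 3

Derivation:
After op 1 (add /tau/dp 59): {"sae":[17,70],"tau":{"dp":59,"g":35,"kb":13,"vi":4},"z":{"ctv":71,"e":2,"sdp":81}}
After op 2 (add /sae/1 47): {"sae":[17,47,70],"tau":{"dp":59,"g":35,"kb":13,"vi":4},"z":{"ctv":71,"e":2,"sdp":81}}
After op 3 (replace /tau/kb 66): {"sae":[17,47,70],"tau":{"dp":59,"g":35,"kb":66,"vi":4},"z":{"ctv":71,"e":2,"sdp":81}}
After op 4 (add /tau 85): {"sae":[17,47,70],"tau":85,"z":{"ctv":71,"e":2,"sdp":81}}
After op 5 (replace /sae 23): {"sae":23,"tau":85,"z":{"ctv":71,"e":2,"sdp":81}}
After op 6 (add /sh 13): {"sae":23,"sh":13,"tau":85,"z":{"ctv":71,"e":2,"sdp":81}}
After op 7 (remove /tau): {"sae":23,"sh":13,"z":{"ctv":71,"e":2,"sdp":81}}
Size at path /z: 3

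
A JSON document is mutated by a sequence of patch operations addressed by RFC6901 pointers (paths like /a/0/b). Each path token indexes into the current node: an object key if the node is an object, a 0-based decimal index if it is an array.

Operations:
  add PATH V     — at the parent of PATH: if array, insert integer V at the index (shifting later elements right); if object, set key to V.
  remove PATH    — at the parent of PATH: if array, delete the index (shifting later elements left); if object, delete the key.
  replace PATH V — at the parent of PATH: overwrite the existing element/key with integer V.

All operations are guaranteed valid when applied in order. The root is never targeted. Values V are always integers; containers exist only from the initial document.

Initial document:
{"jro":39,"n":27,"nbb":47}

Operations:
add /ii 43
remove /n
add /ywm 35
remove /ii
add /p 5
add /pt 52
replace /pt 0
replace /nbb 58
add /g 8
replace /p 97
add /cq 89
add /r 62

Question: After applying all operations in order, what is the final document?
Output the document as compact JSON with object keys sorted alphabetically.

After op 1 (add /ii 43): {"ii":43,"jro":39,"n":27,"nbb":47}
After op 2 (remove /n): {"ii":43,"jro":39,"nbb":47}
After op 3 (add /ywm 35): {"ii":43,"jro":39,"nbb":47,"ywm":35}
After op 4 (remove /ii): {"jro":39,"nbb":47,"ywm":35}
After op 5 (add /p 5): {"jro":39,"nbb":47,"p":5,"ywm":35}
After op 6 (add /pt 52): {"jro":39,"nbb":47,"p":5,"pt":52,"ywm":35}
After op 7 (replace /pt 0): {"jro":39,"nbb":47,"p":5,"pt":0,"ywm":35}
After op 8 (replace /nbb 58): {"jro":39,"nbb":58,"p":5,"pt":0,"ywm":35}
After op 9 (add /g 8): {"g":8,"jro":39,"nbb":58,"p":5,"pt":0,"ywm":35}
After op 10 (replace /p 97): {"g":8,"jro":39,"nbb":58,"p":97,"pt":0,"ywm":35}
After op 11 (add /cq 89): {"cq":89,"g":8,"jro":39,"nbb":58,"p":97,"pt":0,"ywm":35}
After op 12 (add /r 62): {"cq":89,"g":8,"jro":39,"nbb":58,"p":97,"pt":0,"r":62,"ywm":35}

Answer: {"cq":89,"g":8,"jro":39,"nbb":58,"p":97,"pt":0,"r":62,"ywm":35}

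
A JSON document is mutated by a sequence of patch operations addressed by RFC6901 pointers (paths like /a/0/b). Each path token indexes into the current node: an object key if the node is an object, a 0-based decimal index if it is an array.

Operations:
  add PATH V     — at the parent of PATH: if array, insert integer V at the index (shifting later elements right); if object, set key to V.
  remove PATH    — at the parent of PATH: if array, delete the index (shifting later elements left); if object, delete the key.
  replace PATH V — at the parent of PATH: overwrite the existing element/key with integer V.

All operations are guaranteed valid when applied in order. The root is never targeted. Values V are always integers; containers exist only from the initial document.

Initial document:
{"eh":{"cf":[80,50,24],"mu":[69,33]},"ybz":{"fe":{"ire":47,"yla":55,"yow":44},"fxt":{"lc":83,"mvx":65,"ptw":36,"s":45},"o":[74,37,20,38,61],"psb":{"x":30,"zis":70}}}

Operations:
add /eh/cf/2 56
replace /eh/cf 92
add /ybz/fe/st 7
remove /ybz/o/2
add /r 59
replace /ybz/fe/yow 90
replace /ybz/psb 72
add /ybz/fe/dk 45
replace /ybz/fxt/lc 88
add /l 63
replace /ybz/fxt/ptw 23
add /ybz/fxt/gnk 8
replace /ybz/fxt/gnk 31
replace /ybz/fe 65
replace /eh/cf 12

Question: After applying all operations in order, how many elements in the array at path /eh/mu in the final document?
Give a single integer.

After op 1 (add /eh/cf/2 56): {"eh":{"cf":[80,50,56,24],"mu":[69,33]},"ybz":{"fe":{"ire":47,"yla":55,"yow":44},"fxt":{"lc":83,"mvx":65,"ptw":36,"s":45},"o":[74,37,20,38,61],"psb":{"x":30,"zis":70}}}
After op 2 (replace /eh/cf 92): {"eh":{"cf":92,"mu":[69,33]},"ybz":{"fe":{"ire":47,"yla":55,"yow":44},"fxt":{"lc":83,"mvx":65,"ptw":36,"s":45},"o":[74,37,20,38,61],"psb":{"x":30,"zis":70}}}
After op 3 (add /ybz/fe/st 7): {"eh":{"cf":92,"mu":[69,33]},"ybz":{"fe":{"ire":47,"st":7,"yla":55,"yow":44},"fxt":{"lc":83,"mvx":65,"ptw":36,"s":45},"o":[74,37,20,38,61],"psb":{"x":30,"zis":70}}}
After op 4 (remove /ybz/o/2): {"eh":{"cf":92,"mu":[69,33]},"ybz":{"fe":{"ire":47,"st":7,"yla":55,"yow":44},"fxt":{"lc":83,"mvx":65,"ptw":36,"s":45},"o":[74,37,38,61],"psb":{"x":30,"zis":70}}}
After op 5 (add /r 59): {"eh":{"cf":92,"mu":[69,33]},"r":59,"ybz":{"fe":{"ire":47,"st":7,"yla":55,"yow":44},"fxt":{"lc":83,"mvx":65,"ptw":36,"s":45},"o":[74,37,38,61],"psb":{"x":30,"zis":70}}}
After op 6 (replace /ybz/fe/yow 90): {"eh":{"cf":92,"mu":[69,33]},"r":59,"ybz":{"fe":{"ire":47,"st":7,"yla":55,"yow":90},"fxt":{"lc":83,"mvx":65,"ptw":36,"s":45},"o":[74,37,38,61],"psb":{"x":30,"zis":70}}}
After op 7 (replace /ybz/psb 72): {"eh":{"cf":92,"mu":[69,33]},"r":59,"ybz":{"fe":{"ire":47,"st":7,"yla":55,"yow":90},"fxt":{"lc":83,"mvx":65,"ptw":36,"s":45},"o":[74,37,38,61],"psb":72}}
After op 8 (add /ybz/fe/dk 45): {"eh":{"cf":92,"mu":[69,33]},"r":59,"ybz":{"fe":{"dk":45,"ire":47,"st":7,"yla":55,"yow":90},"fxt":{"lc":83,"mvx":65,"ptw":36,"s":45},"o":[74,37,38,61],"psb":72}}
After op 9 (replace /ybz/fxt/lc 88): {"eh":{"cf":92,"mu":[69,33]},"r":59,"ybz":{"fe":{"dk":45,"ire":47,"st":7,"yla":55,"yow":90},"fxt":{"lc":88,"mvx":65,"ptw":36,"s":45},"o":[74,37,38,61],"psb":72}}
After op 10 (add /l 63): {"eh":{"cf":92,"mu":[69,33]},"l":63,"r":59,"ybz":{"fe":{"dk":45,"ire":47,"st":7,"yla":55,"yow":90},"fxt":{"lc":88,"mvx":65,"ptw":36,"s":45},"o":[74,37,38,61],"psb":72}}
After op 11 (replace /ybz/fxt/ptw 23): {"eh":{"cf":92,"mu":[69,33]},"l":63,"r":59,"ybz":{"fe":{"dk":45,"ire":47,"st":7,"yla":55,"yow":90},"fxt":{"lc":88,"mvx":65,"ptw":23,"s":45},"o":[74,37,38,61],"psb":72}}
After op 12 (add /ybz/fxt/gnk 8): {"eh":{"cf":92,"mu":[69,33]},"l":63,"r":59,"ybz":{"fe":{"dk":45,"ire":47,"st":7,"yla":55,"yow":90},"fxt":{"gnk":8,"lc":88,"mvx":65,"ptw":23,"s":45},"o":[74,37,38,61],"psb":72}}
After op 13 (replace /ybz/fxt/gnk 31): {"eh":{"cf":92,"mu":[69,33]},"l":63,"r":59,"ybz":{"fe":{"dk":45,"ire":47,"st":7,"yla":55,"yow":90},"fxt":{"gnk":31,"lc":88,"mvx":65,"ptw":23,"s":45},"o":[74,37,38,61],"psb":72}}
After op 14 (replace /ybz/fe 65): {"eh":{"cf":92,"mu":[69,33]},"l":63,"r":59,"ybz":{"fe":65,"fxt":{"gnk":31,"lc":88,"mvx":65,"ptw":23,"s":45},"o":[74,37,38,61],"psb":72}}
After op 15 (replace /eh/cf 12): {"eh":{"cf":12,"mu":[69,33]},"l":63,"r":59,"ybz":{"fe":65,"fxt":{"gnk":31,"lc":88,"mvx":65,"ptw":23,"s":45},"o":[74,37,38,61],"psb":72}}
Size at path /eh/mu: 2

Answer: 2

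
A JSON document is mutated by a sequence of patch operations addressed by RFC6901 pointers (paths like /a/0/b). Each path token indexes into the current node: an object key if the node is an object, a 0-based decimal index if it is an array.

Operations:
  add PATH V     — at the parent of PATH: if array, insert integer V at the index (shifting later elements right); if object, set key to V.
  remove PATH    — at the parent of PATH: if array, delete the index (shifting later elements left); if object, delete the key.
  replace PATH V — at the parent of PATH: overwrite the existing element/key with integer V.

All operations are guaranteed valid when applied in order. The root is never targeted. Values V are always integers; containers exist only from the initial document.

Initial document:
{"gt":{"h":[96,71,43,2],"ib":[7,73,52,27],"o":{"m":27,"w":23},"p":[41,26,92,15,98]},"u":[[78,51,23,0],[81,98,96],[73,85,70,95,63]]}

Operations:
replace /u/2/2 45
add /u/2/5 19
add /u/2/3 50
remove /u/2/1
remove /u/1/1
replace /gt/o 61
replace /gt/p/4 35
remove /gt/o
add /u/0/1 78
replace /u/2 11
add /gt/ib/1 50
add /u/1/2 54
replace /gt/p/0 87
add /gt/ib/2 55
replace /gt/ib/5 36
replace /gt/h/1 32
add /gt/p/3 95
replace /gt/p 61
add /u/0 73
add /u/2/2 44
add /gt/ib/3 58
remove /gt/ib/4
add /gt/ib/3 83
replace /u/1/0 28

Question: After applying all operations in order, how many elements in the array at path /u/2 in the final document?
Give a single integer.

Answer: 4

Derivation:
After op 1 (replace /u/2/2 45): {"gt":{"h":[96,71,43,2],"ib":[7,73,52,27],"o":{"m":27,"w":23},"p":[41,26,92,15,98]},"u":[[78,51,23,0],[81,98,96],[73,85,45,95,63]]}
After op 2 (add /u/2/5 19): {"gt":{"h":[96,71,43,2],"ib":[7,73,52,27],"o":{"m":27,"w":23},"p":[41,26,92,15,98]},"u":[[78,51,23,0],[81,98,96],[73,85,45,95,63,19]]}
After op 3 (add /u/2/3 50): {"gt":{"h":[96,71,43,2],"ib":[7,73,52,27],"o":{"m":27,"w":23},"p":[41,26,92,15,98]},"u":[[78,51,23,0],[81,98,96],[73,85,45,50,95,63,19]]}
After op 4 (remove /u/2/1): {"gt":{"h":[96,71,43,2],"ib":[7,73,52,27],"o":{"m":27,"w":23},"p":[41,26,92,15,98]},"u":[[78,51,23,0],[81,98,96],[73,45,50,95,63,19]]}
After op 5 (remove /u/1/1): {"gt":{"h":[96,71,43,2],"ib":[7,73,52,27],"o":{"m":27,"w":23},"p":[41,26,92,15,98]},"u":[[78,51,23,0],[81,96],[73,45,50,95,63,19]]}
After op 6 (replace /gt/o 61): {"gt":{"h":[96,71,43,2],"ib":[7,73,52,27],"o":61,"p":[41,26,92,15,98]},"u":[[78,51,23,0],[81,96],[73,45,50,95,63,19]]}
After op 7 (replace /gt/p/4 35): {"gt":{"h":[96,71,43,2],"ib":[7,73,52,27],"o":61,"p":[41,26,92,15,35]},"u":[[78,51,23,0],[81,96],[73,45,50,95,63,19]]}
After op 8 (remove /gt/o): {"gt":{"h":[96,71,43,2],"ib":[7,73,52,27],"p":[41,26,92,15,35]},"u":[[78,51,23,0],[81,96],[73,45,50,95,63,19]]}
After op 9 (add /u/0/1 78): {"gt":{"h":[96,71,43,2],"ib":[7,73,52,27],"p":[41,26,92,15,35]},"u":[[78,78,51,23,0],[81,96],[73,45,50,95,63,19]]}
After op 10 (replace /u/2 11): {"gt":{"h":[96,71,43,2],"ib":[7,73,52,27],"p":[41,26,92,15,35]},"u":[[78,78,51,23,0],[81,96],11]}
After op 11 (add /gt/ib/1 50): {"gt":{"h":[96,71,43,2],"ib":[7,50,73,52,27],"p":[41,26,92,15,35]},"u":[[78,78,51,23,0],[81,96],11]}
After op 12 (add /u/1/2 54): {"gt":{"h":[96,71,43,2],"ib":[7,50,73,52,27],"p":[41,26,92,15,35]},"u":[[78,78,51,23,0],[81,96,54],11]}
After op 13 (replace /gt/p/0 87): {"gt":{"h":[96,71,43,2],"ib":[7,50,73,52,27],"p":[87,26,92,15,35]},"u":[[78,78,51,23,0],[81,96,54],11]}
After op 14 (add /gt/ib/2 55): {"gt":{"h":[96,71,43,2],"ib":[7,50,55,73,52,27],"p":[87,26,92,15,35]},"u":[[78,78,51,23,0],[81,96,54],11]}
After op 15 (replace /gt/ib/5 36): {"gt":{"h":[96,71,43,2],"ib":[7,50,55,73,52,36],"p":[87,26,92,15,35]},"u":[[78,78,51,23,0],[81,96,54],11]}
After op 16 (replace /gt/h/1 32): {"gt":{"h":[96,32,43,2],"ib":[7,50,55,73,52,36],"p":[87,26,92,15,35]},"u":[[78,78,51,23,0],[81,96,54],11]}
After op 17 (add /gt/p/3 95): {"gt":{"h":[96,32,43,2],"ib":[7,50,55,73,52,36],"p":[87,26,92,95,15,35]},"u":[[78,78,51,23,0],[81,96,54],11]}
After op 18 (replace /gt/p 61): {"gt":{"h":[96,32,43,2],"ib":[7,50,55,73,52,36],"p":61},"u":[[78,78,51,23,0],[81,96,54],11]}
After op 19 (add /u/0 73): {"gt":{"h":[96,32,43,2],"ib":[7,50,55,73,52,36],"p":61},"u":[73,[78,78,51,23,0],[81,96,54],11]}
After op 20 (add /u/2/2 44): {"gt":{"h":[96,32,43,2],"ib":[7,50,55,73,52,36],"p":61},"u":[73,[78,78,51,23,0],[81,96,44,54],11]}
After op 21 (add /gt/ib/3 58): {"gt":{"h":[96,32,43,2],"ib":[7,50,55,58,73,52,36],"p":61},"u":[73,[78,78,51,23,0],[81,96,44,54],11]}
After op 22 (remove /gt/ib/4): {"gt":{"h":[96,32,43,2],"ib":[7,50,55,58,52,36],"p":61},"u":[73,[78,78,51,23,0],[81,96,44,54],11]}
After op 23 (add /gt/ib/3 83): {"gt":{"h":[96,32,43,2],"ib":[7,50,55,83,58,52,36],"p":61},"u":[73,[78,78,51,23,0],[81,96,44,54],11]}
After op 24 (replace /u/1/0 28): {"gt":{"h":[96,32,43,2],"ib":[7,50,55,83,58,52,36],"p":61},"u":[73,[28,78,51,23,0],[81,96,44,54],11]}
Size at path /u/2: 4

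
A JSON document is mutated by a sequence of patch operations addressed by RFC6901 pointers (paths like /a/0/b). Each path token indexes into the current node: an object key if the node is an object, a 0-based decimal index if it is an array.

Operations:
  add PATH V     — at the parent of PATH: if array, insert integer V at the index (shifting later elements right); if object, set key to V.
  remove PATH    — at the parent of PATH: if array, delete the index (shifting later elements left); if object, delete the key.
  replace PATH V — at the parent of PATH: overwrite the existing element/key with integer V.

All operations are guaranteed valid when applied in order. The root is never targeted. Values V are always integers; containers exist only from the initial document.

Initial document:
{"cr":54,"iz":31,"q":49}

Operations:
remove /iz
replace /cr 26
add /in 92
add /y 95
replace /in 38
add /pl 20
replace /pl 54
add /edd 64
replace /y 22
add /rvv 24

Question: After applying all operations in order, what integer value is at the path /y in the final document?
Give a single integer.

After op 1 (remove /iz): {"cr":54,"q":49}
After op 2 (replace /cr 26): {"cr":26,"q":49}
After op 3 (add /in 92): {"cr":26,"in":92,"q":49}
After op 4 (add /y 95): {"cr":26,"in":92,"q":49,"y":95}
After op 5 (replace /in 38): {"cr":26,"in":38,"q":49,"y":95}
After op 6 (add /pl 20): {"cr":26,"in":38,"pl":20,"q":49,"y":95}
After op 7 (replace /pl 54): {"cr":26,"in":38,"pl":54,"q":49,"y":95}
After op 8 (add /edd 64): {"cr":26,"edd":64,"in":38,"pl":54,"q":49,"y":95}
After op 9 (replace /y 22): {"cr":26,"edd":64,"in":38,"pl":54,"q":49,"y":22}
After op 10 (add /rvv 24): {"cr":26,"edd":64,"in":38,"pl":54,"q":49,"rvv":24,"y":22}
Value at /y: 22

Answer: 22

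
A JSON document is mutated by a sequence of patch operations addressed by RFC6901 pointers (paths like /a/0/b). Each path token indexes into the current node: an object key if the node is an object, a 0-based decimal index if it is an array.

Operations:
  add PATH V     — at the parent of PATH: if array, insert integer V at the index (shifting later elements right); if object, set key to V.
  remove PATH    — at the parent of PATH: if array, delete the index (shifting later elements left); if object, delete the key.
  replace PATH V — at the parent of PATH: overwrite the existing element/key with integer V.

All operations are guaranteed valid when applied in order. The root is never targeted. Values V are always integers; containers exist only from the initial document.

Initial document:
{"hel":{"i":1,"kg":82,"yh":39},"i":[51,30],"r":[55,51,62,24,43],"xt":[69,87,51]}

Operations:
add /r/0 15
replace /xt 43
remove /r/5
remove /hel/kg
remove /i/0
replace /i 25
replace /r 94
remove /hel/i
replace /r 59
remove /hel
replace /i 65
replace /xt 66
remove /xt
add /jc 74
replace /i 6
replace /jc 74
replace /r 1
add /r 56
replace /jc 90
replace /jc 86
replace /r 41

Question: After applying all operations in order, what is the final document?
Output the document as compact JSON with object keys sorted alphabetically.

After op 1 (add /r/0 15): {"hel":{"i":1,"kg":82,"yh":39},"i":[51,30],"r":[15,55,51,62,24,43],"xt":[69,87,51]}
After op 2 (replace /xt 43): {"hel":{"i":1,"kg":82,"yh":39},"i":[51,30],"r":[15,55,51,62,24,43],"xt":43}
After op 3 (remove /r/5): {"hel":{"i":1,"kg":82,"yh":39},"i":[51,30],"r":[15,55,51,62,24],"xt":43}
After op 4 (remove /hel/kg): {"hel":{"i":1,"yh":39},"i":[51,30],"r":[15,55,51,62,24],"xt":43}
After op 5 (remove /i/0): {"hel":{"i":1,"yh":39},"i":[30],"r":[15,55,51,62,24],"xt":43}
After op 6 (replace /i 25): {"hel":{"i":1,"yh":39},"i":25,"r":[15,55,51,62,24],"xt":43}
After op 7 (replace /r 94): {"hel":{"i":1,"yh":39},"i":25,"r":94,"xt":43}
After op 8 (remove /hel/i): {"hel":{"yh":39},"i":25,"r":94,"xt":43}
After op 9 (replace /r 59): {"hel":{"yh":39},"i":25,"r":59,"xt":43}
After op 10 (remove /hel): {"i":25,"r":59,"xt":43}
After op 11 (replace /i 65): {"i":65,"r":59,"xt":43}
After op 12 (replace /xt 66): {"i":65,"r":59,"xt":66}
After op 13 (remove /xt): {"i":65,"r":59}
After op 14 (add /jc 74): {"i":65,"jc":74,"r":59}
After op 15 (replace /i 6): {"i":6,"jc":74,"r":59}
After op 16 (replace /jc 74): {"i":6,"jc":74,"r":59}
After op 17 (replace /r 1): {"i":6,"jc":74,"r":1}
After op 18 (add /r 56): {"i":6,"jc":74,"r":56}
After op 19 (replace /jc 90): {"i":6,"jc":90,"r":56}
After op 20 (replace /jc 86): {"i":6,"jc":86,"r":56}
After op 21 (replace /r 41): {"i":6,"jc":86,"r":41}

Answer: {"i":6,"jc":86,"r":41}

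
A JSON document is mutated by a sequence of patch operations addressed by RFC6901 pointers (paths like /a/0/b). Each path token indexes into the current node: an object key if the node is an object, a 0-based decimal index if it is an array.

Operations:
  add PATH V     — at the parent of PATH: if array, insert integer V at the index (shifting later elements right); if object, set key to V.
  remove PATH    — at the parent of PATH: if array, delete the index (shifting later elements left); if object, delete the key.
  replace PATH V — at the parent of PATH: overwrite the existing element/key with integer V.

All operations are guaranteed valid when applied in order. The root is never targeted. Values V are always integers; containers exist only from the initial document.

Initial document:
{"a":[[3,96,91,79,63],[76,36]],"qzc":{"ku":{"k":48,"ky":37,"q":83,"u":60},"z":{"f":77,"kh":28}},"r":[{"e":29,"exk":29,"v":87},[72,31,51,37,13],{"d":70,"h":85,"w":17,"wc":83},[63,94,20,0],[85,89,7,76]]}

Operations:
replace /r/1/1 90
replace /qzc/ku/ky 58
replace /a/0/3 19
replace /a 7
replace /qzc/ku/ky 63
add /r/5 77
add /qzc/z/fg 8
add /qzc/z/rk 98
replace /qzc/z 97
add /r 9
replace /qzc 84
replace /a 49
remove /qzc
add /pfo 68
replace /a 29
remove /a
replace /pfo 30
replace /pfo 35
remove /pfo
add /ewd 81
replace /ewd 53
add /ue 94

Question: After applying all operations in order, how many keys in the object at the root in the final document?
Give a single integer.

Answer: 3

Derivation:
After op 1 (replace /r/1/1 90): {"a":[[3,96,91,79,63],[76,36]],"qzc":{"ku":{"k":48,"ky":37,"q":83,"u":60},"z":{"f":77,"kh":28}},"r":[{"e":29,"exk":29,"v":87},[72,90,51,37,13],{"d":70,"h":85,"w":17,"wc":83},[63,94,20,0],[85,89,7,76]]}
After op 2 (replace /qzc/ku/ky 58): {"a":[[3,96,91,79,63],[76,36]],"qzc":{"ku":{"k":48,"ky":58,"q":83,"u":60},"z":{"f":77,"kh":28}},"r":[{"e":29,"exk":29,"v":87},[72,90,51,37,13],{"d":70,"h":85,"w":17,"wc":83},[63,94,20,0],[85,89,7,76]]}
After op 3 (replace /a/0/3 19): {"a":[[3,96,91,19,63],[76,36]],"qzc":{"ku":{"k":48,"ky":58,"q":83,"u":60},"z":{"f":77,"kh":28}},"r":[{"e":29,"exk":29,"v":87},[72,90,51,37,13],{"d":70,"h":85,"w":17,"wc":83},[63,94,20,0],[85,89,7,76]]}
After op 4 (replace /a 7): {"a":7,"qzc":{"ku":{"k":48,"ky":58,"q":83,"u":60},"z":{"f":77,"kh":28}},"r":[{"e":29,"exk":29,"v":87},[72,90,51,37,13],{"d":70,"h":85,"w":17,"wc":83},[63,94,20,0],[85,89,7,76]]}
After op 5 (replace /qzc/ku/ky 63): {"a":7,"qzc":{"ku":{"k":48,"ky":63,"q":83,"u":60},"z":{"f":77,"kh":28}},"r":[{"e":29,"exk":29,"v":87},[72,90,51,37,13],{"d":70,"h":85,"w":17,"wc":83},[63,94,20,0],[85,89,7,76]]}
After op 6 (add /r/5 77): {"a":7,"qzc":{"ku":{"k":48,"ky":63,"q":83,"u":60},"z":{"f":77,"kh":28}},"r":[{"e":29,"exk":29,"v":87},[72,90,51,37,13],{"d":70,"h":85,"w":17,"wc":83},[63,94,20,0],[85,89,7,76],77]}
After op 7 (add /qzc/z/fg 8): {"a":7,"qzc":{"ku":{"k":48,"ky":63,"q":83,"u":60},"z":{"f":77,"fg":8,"kh":28}},"r":[{"e":29,"exk":29,"v":87},[72,90,51,37,13],{"d":70,"h":85,"w":17,"wc":83},[63,94,20,0],[85,89,7,76],77]}
After op 8 (add /qzc/z/rk 98): {"a":7,"qzc":{"ku":{"k":48,"ky":63,"q":83,"u":60},"z":{"f":77,"fg":8,"kh":28,"rk":98}},"r":[{"e":29,"exk":29,"v":87},[72,90,51,37,13],{"d":70,"h":85,"w":17,"wc":83},[63,94,20,0],[85,89,7,76],77]}
After op 9 (replace /qzc/z 97): {"a":7,"qzc":{"ku":{"k":48,"ky":63,"q":83,"u":60},"z":97},"r":[{"e":29,"exk":29,"v":87},[72,90,51,37,13],{"d":70,"h":85,"w":17,"wc":83},[63,94,20,0],[85,89,7,76],77]}
After op 10 (add /r 9): {"a":7,"qzc":{"ku":{"k":48,"ky":63,"q":83,"u":60},"z":97},"r":9}
After op 11 (replace /qzc 84): {"a":7,"qzc":84,"r":9}
After op 12 (replace /a 49): {"a":49,"qzc":84,"r":9}
After op 13 (remove /qzc): {"a":49,"r":9}
After op 14 (add /pfo 68): {"a":49,"pfo":68,"r":9}
After op 15 (replace /a 29): {"a":29,"pfo":68,"r":9}
After op 16 (remove /a): {"pfo":68,"r":9}
After op 17 (replace /pfo 30): {"pfo":30,"r":9}
After op 18 (replace /pfo 35): {"pfo":35,"r":9}
After op 19 (remove /pfo): {"r":9}
After op 20 (add /ewd 81): {"ewd":81,"r":9}
After op 21 (replace /ewd 53): {"ewd":53,"r":9}
After op 22 (add /ue 94): {"ewd":53,"r":9,"ue":94}
Size at the root: 3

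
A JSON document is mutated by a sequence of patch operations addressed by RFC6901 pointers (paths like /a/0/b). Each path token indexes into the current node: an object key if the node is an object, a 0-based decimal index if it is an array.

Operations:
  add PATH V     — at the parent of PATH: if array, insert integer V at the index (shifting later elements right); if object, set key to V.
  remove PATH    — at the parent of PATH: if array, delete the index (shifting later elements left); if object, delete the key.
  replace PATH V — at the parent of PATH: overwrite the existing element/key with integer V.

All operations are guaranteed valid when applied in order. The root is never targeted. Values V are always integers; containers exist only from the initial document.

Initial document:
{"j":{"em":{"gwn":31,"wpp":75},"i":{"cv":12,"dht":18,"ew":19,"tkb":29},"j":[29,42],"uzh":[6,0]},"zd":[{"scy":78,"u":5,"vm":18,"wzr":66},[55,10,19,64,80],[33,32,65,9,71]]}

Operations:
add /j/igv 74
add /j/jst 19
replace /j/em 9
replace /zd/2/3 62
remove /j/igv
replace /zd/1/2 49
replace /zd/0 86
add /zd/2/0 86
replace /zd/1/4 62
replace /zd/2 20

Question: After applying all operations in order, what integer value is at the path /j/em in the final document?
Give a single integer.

Answer: 9

Derivation:
After op 1 (add /j/igv 74): {"j":{"em":{"gwn":31,"wpp":75},"i":{"cv":12,"dht":18,"ew":19,"tkb":29},"igv":74,"j":[29,42],"uzh":[6,0]},"zd":[{"scy":78,"u":5,"vm":18,"wzr":66},[55,10,19,64,80],[33,32,65,9,71]]}
After op 2 (add /j/jst 19): {"j":{"em":{"gwn":31,"wpp":75},"i":{"cv":12,"dht":18,"ew":19,"tkb":29},"igv":74,"j":[29,42],"jst":19,"uzh":[6,0]},"zd":[{"scy":78,"u":5,"vm":18,"wzr":66},[55,10,19,64,80],[33,32,65,9,71]]}
After op 3 (replace /j/em 9): {"j":{"em":9,"i":{"cv":12,"dht":18,"ew":19,"tkb":29},"igv":74,"j":[29,42],"jst":19,"uzh":[6,0]},"zd":[{"scy":78,"u":5,"vm":18,"wzr":66},[55,10,19,64,80],[33,32,65,9,71]]}
After op 4 (replace /zd/2/3 62): {"j":{"em":9,"i":{"cv":12,"dht":18,"ew":19,"tkb":29},"igv":74,"j":[29,42],"jst":19,"uzh":[6,0]},"zd":[{"scy":78,"u":5,"vm":18,"wzr":66},[55,10,19,64,80],[33,32,65,62,71]]}
After op 5 (remove /j/igv): {"j":{"em":9,"i":{"cv":12,"dht":18,"ew":19,"tkb":29},"j":[29,42],"jst":19,"uzh":[6,0]},"zd":[{"scy":78,"u":5,"vm":18,"wzr":66},[55,10,19,64,80],[33,32,65,62,71]]}
After op 6 (replace /zd/1/2 49): {"j":{"em":9,"i":{"cv":12,"dht":18,"ew":19,"tkb":29},"j":[29,42],"jst":19,"uzh":[6,0]},"zd":[{"scy":78,"u":5,"vm":18,"wzr":66},[55,10,49,64,80],[33,32,65,62,71]]}
After op 7 (replace /zd/0 86): {"j":{"em":9,"i":{"cv":12,"dht":18,"ew":19,"tkb":29},"j":[29,42],"jst":19,"uzh":[6,0]},"zd":[86,[55,10,49,64,80],[33,32,65,62,71]]}
After op 8 (add /zd/2/0 86): {"j":{"em":9,"i":{"cv":12,"dht":18,"ew":19,"tkb":29},"j":[29,42],"jst":19,"uzh":[6,0]},"zd":[86,[55,10,49,64,80],[86,33,32,65,62,71]]}
After op 9 (replace /zd/1/4 62): {"j":{"em":9,"i":{"cv":12,"dht":18,"ew":19,"tkb":29},"j":[29,42],"jst":19,"uzh":[6,0]},"zd":[86,[55,10,49,64,62],[86,33,32,65,62,71]]}
After op 10 (replace /zd/2 20): {"j":{"em":9,"i":{"cv":12,"dht":18,"ew":19,"tkb":29},"j":[29,42],"jst":19,"uzh":[6,0]},"zd":[86,[55,10,49,64,62],20]}
Value at /j/em: 9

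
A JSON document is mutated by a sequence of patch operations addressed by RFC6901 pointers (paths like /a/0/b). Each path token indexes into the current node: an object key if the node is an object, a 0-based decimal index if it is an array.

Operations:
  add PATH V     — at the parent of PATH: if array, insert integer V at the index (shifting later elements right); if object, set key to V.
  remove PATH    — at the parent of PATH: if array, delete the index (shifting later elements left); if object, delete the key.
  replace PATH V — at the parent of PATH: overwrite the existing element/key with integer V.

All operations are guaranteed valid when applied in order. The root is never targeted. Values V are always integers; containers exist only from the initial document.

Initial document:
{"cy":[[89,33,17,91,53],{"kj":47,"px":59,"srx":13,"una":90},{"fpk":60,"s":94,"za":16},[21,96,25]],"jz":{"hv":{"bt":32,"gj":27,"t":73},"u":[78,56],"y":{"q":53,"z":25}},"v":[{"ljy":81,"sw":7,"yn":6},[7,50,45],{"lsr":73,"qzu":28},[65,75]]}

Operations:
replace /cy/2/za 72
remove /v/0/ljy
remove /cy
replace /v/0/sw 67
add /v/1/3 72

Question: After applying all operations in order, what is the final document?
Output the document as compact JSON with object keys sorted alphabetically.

Answer: {"jz":{"hv":{"bt":32,"gj":27,"t":73},"u":[78,56],"y":{"q":53,"z":25}},"v":[{"sw":67,"yn":6},[7,50,45,72],{"lsr":73,"qzu":28},[65,75]]}

Derivation:
After op 1 (replace /cy/2/za 72): {"cy":[[89,33,17,91,53],{"kj":47,"px":59,"srx":13,"una":90},{"fpk":60,"s":94,"za":72},[21,96,25]],"jz":{"hv":{"bt":32,"gj":27,"t":73},"u":[78,56],"y":{"q":53,"z":25}},"v":[{"ljy":81,"sw":7,"yn":6},[7,50,45],{"lsr":73,"qzu":28},[65,75]]}
After op 2 (remove /v/0/ljy): {"cy":[[89,33,17,91,53],{"kj":47,"px":59,"srx":13,"una":90},{"fpk":60,"s":94,"za":72},[21,96,25]],"jz":{"hv":{"bt":32,"gj":27,"t":73},"u":[78,56],"y":{"q":53,"z":25}},"v":[{"sw":7,"yn":6},[7,50,45],{"lsr":73,"qzu":28},[65,75]]}
After op 3 (remove /cy): {"jz":{"hv":{"bt":32,"gj":27,"t":73},"u":[78,56],"y":{"q":53,"z":25}},"v":[{"sw":7,"yn":6},[7,50,45],{"lsr":73,"qzu":28},[65,75]]}
After op 4 (replace /v/0/sw 67): {"jz":{"hv":{"bt":32,"gj":27,"t":73},"u":[78,56],"y":{"q":53,"z":25}},"v":[{"sw":67,"yn":6},[7,50,45],{"lsr":73,"qzu":28},[65,75]]}
After op 5 (add /v/1/3 72): {"jz":{"hv":{"bt":32,"gj":27,"t":73},"u":[78,56],"y":{"q":53,"z":25}},"v":[{"sw":67,"yn":6},[7,50,45,72],{"lsr":73,"qzu":28},[65,75]]}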